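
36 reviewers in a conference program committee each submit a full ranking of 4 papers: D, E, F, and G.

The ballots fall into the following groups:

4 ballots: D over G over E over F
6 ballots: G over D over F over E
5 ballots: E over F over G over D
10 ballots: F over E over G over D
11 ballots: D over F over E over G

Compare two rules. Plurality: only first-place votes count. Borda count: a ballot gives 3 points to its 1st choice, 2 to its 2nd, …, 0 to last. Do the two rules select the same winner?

Plurality first-place counts: D 15, E 5, F 10, G 6 → D.
Borda totals: D 57, E 50, F 68, G 41 → F.
The two rules disagree: plurality picks D, Borda picks F.

No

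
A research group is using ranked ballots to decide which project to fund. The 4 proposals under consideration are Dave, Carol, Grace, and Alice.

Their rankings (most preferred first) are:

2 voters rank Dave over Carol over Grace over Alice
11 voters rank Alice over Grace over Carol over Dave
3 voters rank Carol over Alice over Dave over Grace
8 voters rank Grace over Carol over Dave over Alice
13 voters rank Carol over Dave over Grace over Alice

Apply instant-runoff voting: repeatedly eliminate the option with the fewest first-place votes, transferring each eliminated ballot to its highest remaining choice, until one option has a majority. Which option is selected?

Carol

Round 1: Carol 16, Alice 11, Grace 8, Dave 2. Dave has the fewest and is eliminated.
Round 2: Carol 18, Alice 11, Grace 8. Grace has the fewest and is eliminated.
Round 3: Carol 26, Alice 11. Carol has a majority.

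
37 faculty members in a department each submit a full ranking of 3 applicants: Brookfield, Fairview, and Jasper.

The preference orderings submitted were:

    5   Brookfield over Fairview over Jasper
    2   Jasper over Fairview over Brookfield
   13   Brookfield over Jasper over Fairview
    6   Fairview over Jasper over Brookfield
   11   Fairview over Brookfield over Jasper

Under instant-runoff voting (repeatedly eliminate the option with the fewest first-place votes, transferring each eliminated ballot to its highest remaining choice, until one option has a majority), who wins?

Fairview

Round 1: Brookfield 18, Fairview 17, Jasper 2. Jasper has the fewest and is eliminated.
Round 2: Fairview 19, Brookfield 18. Fairview has a majority.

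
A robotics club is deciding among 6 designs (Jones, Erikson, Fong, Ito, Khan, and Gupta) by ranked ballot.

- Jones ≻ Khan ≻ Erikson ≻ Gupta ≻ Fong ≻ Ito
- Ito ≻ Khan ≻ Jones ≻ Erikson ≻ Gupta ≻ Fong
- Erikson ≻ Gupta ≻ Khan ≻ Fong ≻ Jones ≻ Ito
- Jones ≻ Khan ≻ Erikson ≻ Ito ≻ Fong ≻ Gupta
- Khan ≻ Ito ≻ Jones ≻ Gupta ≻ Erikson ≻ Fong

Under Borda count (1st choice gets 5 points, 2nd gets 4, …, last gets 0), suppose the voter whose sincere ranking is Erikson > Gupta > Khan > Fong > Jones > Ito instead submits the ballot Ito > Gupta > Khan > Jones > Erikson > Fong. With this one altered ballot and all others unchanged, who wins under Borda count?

Borda totals with the altered ballot: Jones 18, Erikson 10, Fong 2, Ito 16, Khan 20, Gupta 9.
The winner is unchanged: still Khan.

Khan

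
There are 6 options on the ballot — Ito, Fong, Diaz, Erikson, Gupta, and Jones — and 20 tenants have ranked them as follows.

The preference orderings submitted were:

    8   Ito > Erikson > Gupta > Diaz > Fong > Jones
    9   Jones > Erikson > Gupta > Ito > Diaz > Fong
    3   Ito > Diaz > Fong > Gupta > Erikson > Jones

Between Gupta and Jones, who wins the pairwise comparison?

Gupta

Ballots ranking Gupta above Jones: 8+3 = 11.
Ballots ranking Jones above Gupta: 9.
Gupta wins the head-to-head, 11–9.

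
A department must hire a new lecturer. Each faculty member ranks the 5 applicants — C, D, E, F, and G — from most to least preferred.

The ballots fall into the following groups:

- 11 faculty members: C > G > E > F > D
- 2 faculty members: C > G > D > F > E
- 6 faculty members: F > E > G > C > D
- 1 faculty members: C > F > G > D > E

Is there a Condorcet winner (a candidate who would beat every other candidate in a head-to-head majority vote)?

Head-to-head results (20 voters total):
C vs D: C wins 20–0.
C vs E: C wins 14–6.
C vs F: C wins 14–6.
C vs G: C wins 14–6.
D vs E: E wins 17–3.
D vs F: F wins 18–2.
D vs G: G wins 20–0.
E vs F: E wins 11–9.
E vs G: G wins 14–6.
F vs G: G wins 13–7.
C beats each rival — D (20–0), E (14–6), F (14–6), G (14–6) — so C is the Condorcet winner.

Yes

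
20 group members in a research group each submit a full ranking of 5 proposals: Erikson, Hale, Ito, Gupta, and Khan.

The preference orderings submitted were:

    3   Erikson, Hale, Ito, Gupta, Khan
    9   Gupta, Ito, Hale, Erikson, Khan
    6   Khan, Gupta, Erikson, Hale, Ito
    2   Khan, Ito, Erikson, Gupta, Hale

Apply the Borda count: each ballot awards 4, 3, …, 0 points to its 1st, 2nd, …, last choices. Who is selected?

Gupta

Borda scores:
  Erikson: 3·4 + 9·1 + 6·2 + 2·2 = 37
  Hale: 3·3 + 9·2 + 6·1 + 2·0 = 33
  Ito: 3·2 + 9·3 + 6·0 + 2·3 = 39
  Gupta: 3·1 + 9·4 + 6·3 + 2·1 = 59
  Khan: 3·0 + 9·0 + 6·4 + 2·4 = 32
Gupta has the highest total.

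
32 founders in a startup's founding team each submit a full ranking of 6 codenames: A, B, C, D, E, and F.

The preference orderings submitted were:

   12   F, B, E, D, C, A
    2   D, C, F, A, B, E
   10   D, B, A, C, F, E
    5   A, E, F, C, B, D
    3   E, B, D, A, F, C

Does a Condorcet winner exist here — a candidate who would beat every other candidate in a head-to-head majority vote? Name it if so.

There is no Condorcet winner

Head-to-head results (32 voters total):
A vs B: B wins 25–7.
A vs C: A wins 18–14.
A vs D: D wins 27–5.
A vs E: A wins 17–15.
A vs F: A wins 18–14.
B vs C: B wins 25–7.
B vs D: B wins 20–12.
B vs E: B wins 24–8.
B vs F: F wins 19–13.
C vs D: D wins 27–5.
C vs E: E wins 20–12.
C vs F: F wins 20–12.
D vs E: E wins 20–12.
D vs F: F wins 17–15.
E vs F: F wins 24–8.
No candidate beats all others: A beats F beats B beats A, a majority cycle.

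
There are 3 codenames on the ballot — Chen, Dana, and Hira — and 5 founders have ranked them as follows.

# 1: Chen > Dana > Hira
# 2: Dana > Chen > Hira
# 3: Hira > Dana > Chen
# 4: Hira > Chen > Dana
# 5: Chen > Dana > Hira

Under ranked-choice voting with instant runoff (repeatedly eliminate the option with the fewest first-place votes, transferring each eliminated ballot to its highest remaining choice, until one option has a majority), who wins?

Round 1: Chen 2, Hira 2, Dana 1. Dana has the fewest and is eliminated.
Round 2: Chen 3, Hira 2. Chen has a majority.

Chen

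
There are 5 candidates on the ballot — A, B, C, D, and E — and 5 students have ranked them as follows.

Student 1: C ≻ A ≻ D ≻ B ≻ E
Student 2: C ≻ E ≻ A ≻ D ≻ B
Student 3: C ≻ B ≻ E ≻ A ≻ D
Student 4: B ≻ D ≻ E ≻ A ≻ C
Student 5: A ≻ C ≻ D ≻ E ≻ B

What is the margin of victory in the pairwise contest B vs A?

Ballots ranking B above A: 2.
Ballots ranking A above B: 3.
A wins 3–2, a margin of 1.

1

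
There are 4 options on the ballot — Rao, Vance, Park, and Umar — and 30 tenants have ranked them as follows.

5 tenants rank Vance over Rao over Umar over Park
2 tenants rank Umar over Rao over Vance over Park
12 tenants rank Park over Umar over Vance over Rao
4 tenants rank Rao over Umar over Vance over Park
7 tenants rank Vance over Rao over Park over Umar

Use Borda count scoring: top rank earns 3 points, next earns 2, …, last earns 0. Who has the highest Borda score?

Vance

Borda scores:
  Rao: 5·2 + 2·2 + 12·0 + 4·3 + 7·2 = 40
  Vance: 5·3 + 2·1 + 12·1 + 4·1 + 7·3 = 54
  Park: 5·0 + 2·0 + 12·3 + 4·0 + 7·1 = 43
  Umar: 5·1 + 2·3 + 12·2 + 4·2 + 7·0 = 43
Vance has the highest total.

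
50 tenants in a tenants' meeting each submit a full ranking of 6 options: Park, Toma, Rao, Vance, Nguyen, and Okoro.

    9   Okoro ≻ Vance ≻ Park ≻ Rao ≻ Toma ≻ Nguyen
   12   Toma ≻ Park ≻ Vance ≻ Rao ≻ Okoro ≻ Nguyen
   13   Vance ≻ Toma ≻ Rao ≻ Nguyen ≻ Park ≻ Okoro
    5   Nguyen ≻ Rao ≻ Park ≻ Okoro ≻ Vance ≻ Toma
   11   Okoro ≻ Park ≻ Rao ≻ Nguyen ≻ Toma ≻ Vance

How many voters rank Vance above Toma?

Ballots ranking Vance above Toma: 9+13+5 = 27.
Ballots ranking Toma above Vance: 12+11 = 23.
So 27 of 50 voters prefer Vance to Toma.

27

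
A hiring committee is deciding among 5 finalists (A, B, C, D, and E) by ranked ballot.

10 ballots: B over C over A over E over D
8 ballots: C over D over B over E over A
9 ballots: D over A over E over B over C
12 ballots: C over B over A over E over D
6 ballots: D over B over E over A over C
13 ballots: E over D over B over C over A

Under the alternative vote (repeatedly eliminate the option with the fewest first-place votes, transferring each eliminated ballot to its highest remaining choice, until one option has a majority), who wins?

Round 1: C 20, D 15, E 13, B 10, A 0. A has the fewest and is eliminated.
Round 2: C 20, D 15, E 13, B 10. B has the fewest and is eliminated.
Round 3: C 30, D 15, E 13. C has a majority.

C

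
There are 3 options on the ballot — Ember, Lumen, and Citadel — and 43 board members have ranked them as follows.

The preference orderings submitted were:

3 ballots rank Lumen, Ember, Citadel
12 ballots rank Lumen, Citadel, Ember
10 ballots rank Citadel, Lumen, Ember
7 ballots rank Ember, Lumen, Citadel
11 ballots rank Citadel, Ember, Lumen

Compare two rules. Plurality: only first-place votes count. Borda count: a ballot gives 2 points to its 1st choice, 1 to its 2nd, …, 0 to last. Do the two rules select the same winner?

Plurality first-place counts: Ember 7, Lumen 15, Citadel 21 → Citadel.
Borda totals: Ember 28, Lumen 47, Citadel 54 → Citadel.
The two rules agree on Citadel.

Yes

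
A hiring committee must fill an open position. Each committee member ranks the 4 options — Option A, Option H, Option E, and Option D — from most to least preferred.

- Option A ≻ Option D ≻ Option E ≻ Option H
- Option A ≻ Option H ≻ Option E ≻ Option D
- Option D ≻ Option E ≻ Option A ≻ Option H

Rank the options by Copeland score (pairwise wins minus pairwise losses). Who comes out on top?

Pairwise results:
  Option A vs Option H: Option A wins 3–0.
  Option A vs Option E: Option A wins 2–1.
  Option A vs Option D: Option A wins 2–1.
  Option H vs Option E: Option E wins 2–1.
  Option H vs Option D: Option D wins 2–1.
  Option E vs Option D: Option D wins 2–1.
Copeland scores (wins − losses):
  Option A: 3 − 0 = 3
  Option H: 0 − 3 = -3
  Option E: 1 − 2 = -1
  Option D: 2 − 1 = 1
Option A has the best Copeland score.

Option A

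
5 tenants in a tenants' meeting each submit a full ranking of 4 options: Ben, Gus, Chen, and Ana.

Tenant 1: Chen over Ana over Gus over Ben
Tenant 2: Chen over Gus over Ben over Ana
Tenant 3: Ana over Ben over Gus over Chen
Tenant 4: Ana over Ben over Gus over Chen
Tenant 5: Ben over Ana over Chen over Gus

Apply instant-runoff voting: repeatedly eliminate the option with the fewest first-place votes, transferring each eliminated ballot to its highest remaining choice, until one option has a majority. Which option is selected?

Round 1: Chen 2, Ana 2, Ben 1, Gus 0. Gus has the fewest and is eliminated.
Round 2: Chen 2, Ana 2, Ben 1. Ben has the fewest and is eliminated.
Round 3: Ana 3, Chen 2. Ana has a majority.

Ana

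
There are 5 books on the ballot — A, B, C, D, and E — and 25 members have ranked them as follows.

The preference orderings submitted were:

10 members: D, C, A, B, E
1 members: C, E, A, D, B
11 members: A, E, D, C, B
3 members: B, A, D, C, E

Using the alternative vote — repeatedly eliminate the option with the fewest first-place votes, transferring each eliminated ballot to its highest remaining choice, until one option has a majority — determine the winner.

Round 1: A 11, D 10, B 3, C 1, E 0. E has the fewest and is eliminated.
Round 2: A 11, D 10, B 3, C 1. C has the fewest and is eliminated.
Round 3: A 12, D 10, B 3. B has the fewest and is eliminated.
Round 4: A 15, D 10. A has a majority.

A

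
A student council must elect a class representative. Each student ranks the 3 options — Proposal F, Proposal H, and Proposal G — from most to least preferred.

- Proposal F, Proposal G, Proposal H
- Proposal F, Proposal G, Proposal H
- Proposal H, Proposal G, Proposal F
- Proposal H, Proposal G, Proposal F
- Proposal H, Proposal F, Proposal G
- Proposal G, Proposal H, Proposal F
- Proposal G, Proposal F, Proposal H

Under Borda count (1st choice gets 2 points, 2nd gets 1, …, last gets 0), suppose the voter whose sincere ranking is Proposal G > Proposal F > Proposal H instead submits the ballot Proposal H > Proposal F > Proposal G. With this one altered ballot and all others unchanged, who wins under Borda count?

Proposal H

Borda totals with the altered ballot: Proposal F 6, Proposal H 9, Proposal G 6.
The switch changes the winner from Proposal G to Proposal H.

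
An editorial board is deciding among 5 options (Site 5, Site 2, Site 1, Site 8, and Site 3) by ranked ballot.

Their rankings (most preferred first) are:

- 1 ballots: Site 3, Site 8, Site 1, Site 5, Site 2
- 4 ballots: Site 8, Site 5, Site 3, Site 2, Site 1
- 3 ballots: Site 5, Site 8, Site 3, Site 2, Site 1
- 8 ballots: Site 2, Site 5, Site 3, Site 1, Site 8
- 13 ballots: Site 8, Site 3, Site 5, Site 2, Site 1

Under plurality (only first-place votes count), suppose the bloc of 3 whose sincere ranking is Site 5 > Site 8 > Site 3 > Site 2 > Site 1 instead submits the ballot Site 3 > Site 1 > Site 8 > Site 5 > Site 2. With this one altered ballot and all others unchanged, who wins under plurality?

First-place totals with the altered ballot: Site 5 0, Site 2 8, Site 1 0, Site 8 17, Site 3 4.
The winner is unchanged: still Site 8.

Site 8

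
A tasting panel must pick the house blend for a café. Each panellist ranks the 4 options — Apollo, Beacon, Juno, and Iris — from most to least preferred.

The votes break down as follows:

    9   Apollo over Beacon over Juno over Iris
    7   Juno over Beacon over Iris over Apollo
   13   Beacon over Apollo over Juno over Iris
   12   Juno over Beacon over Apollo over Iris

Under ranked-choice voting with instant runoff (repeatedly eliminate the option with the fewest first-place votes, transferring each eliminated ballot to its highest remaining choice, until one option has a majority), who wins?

Beacon

Round 1: Juno 19, Beacon 13, Apollo 9, Iris 0. Iris has the fewest and is eliminated.
Round 2: Juno 19, Beacon 13, Apollo 9. Apollo has the fewest and is eliminated.
Round 3: Beacon 22, Juno 19. Beacon has a majority.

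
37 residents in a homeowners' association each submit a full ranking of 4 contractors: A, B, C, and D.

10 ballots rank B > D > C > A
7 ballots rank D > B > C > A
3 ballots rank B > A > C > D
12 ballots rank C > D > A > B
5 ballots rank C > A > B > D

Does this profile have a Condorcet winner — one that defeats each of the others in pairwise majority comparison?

No

Head-to-head results (37 voters total):
A vs B: B wins 20–17.
A vs C: C wins 34–3.
A vs D: D wins 29–8.
B vs C: B wins 20–17.
B vs D: D wins 19–18.
C vs D: C wins 20–17.
No candidate beats all others: B beats C beats D beats B, a majority cycle.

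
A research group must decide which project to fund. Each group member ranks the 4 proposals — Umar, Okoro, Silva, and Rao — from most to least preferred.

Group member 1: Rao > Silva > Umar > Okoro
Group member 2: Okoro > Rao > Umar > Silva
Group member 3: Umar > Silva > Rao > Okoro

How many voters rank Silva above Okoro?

Ballots ranking Silva above Okoro: 2.
Ballots ranking Okoro above Silva: 1.
So 2 of 3 voters prefer Silva to Okoro.

2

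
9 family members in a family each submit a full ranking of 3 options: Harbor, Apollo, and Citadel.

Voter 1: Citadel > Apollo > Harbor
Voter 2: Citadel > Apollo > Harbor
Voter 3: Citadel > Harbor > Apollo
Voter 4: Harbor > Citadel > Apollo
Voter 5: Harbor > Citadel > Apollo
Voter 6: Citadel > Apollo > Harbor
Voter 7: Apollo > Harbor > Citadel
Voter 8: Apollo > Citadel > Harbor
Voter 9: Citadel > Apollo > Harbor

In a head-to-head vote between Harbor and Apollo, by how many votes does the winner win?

Ballots ranking Harbor above Apollo: 3.
Ballots ranking Apollo above Harbor: 6.
Apollo wins 6–3, a margin of 3.

3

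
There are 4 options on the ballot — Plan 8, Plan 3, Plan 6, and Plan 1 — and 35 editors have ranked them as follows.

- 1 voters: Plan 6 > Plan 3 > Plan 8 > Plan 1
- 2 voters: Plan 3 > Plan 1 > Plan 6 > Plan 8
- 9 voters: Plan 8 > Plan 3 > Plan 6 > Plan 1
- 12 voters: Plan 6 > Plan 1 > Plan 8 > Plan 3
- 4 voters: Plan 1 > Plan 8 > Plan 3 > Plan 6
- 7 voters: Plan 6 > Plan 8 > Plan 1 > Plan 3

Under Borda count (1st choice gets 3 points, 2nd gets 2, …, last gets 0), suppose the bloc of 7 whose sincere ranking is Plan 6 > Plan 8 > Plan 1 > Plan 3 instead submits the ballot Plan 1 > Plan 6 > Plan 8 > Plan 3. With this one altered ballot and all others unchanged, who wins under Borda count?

Borda totals with the altered ballot: Plan 8 55, Plan 3 30, Plan 6 64, Plan 1 61.
The winner is unchanged: still Plan 6.

Plan 6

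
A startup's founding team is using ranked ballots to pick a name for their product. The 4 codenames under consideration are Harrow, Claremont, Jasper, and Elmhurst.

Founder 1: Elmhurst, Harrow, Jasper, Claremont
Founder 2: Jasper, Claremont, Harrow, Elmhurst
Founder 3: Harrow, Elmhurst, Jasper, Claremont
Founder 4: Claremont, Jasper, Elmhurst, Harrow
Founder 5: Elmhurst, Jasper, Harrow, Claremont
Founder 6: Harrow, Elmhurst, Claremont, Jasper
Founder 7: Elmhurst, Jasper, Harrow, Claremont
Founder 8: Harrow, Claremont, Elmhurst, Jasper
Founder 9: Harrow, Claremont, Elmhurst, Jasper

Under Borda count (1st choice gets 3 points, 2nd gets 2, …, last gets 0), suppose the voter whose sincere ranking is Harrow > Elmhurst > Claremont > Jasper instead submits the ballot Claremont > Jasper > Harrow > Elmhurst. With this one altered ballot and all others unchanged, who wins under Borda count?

Harrow

Borda totals with the altered ballot: Harrow 15, Claremont 12, Jasper 13, Elmhurst 14.
The winner is unchanged: still Harrow.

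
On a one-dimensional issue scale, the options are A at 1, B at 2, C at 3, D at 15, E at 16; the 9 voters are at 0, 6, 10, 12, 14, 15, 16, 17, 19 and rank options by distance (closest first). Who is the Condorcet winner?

With single-peaked preferences on a line, the Condorcet winner is the candidate closest to the median voter.
The median voter (position 14) is closest to D at 15.
Check: D vs C — voters closer to D: 7 of 9.

D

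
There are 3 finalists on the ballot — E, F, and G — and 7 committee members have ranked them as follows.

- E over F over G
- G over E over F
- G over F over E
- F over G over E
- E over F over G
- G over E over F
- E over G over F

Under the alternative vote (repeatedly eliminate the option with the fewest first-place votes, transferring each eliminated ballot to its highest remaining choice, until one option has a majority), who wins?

Round 1: E 3, G 3, F 1. F has the fewest and is eliminated.
Round 2: G 4, E 3. G has a majority.

G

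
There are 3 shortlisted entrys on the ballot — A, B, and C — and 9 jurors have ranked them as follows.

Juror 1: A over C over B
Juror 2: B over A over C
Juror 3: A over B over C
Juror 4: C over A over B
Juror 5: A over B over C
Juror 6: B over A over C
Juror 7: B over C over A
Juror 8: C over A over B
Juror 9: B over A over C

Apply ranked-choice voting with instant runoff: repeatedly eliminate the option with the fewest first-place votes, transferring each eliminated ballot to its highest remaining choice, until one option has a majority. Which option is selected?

Round 1: B 4, A 3, C 2. C has the fewest and is eliminated.
Round 2: A 5, B 4. A has a majority.

A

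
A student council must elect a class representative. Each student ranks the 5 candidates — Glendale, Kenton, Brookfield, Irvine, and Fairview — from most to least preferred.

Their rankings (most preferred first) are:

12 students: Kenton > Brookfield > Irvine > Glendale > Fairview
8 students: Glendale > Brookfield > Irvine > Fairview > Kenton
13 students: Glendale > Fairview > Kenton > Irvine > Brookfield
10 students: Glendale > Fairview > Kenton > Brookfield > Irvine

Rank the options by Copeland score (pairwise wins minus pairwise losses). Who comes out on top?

Glendale

Pairwise results:
  Glendale vs Kenton: Glendale wins 31–12.
  Glendale vs Brookfield: Glendale wins 31–12.
  Glendale vs Irvine: Glendale wins 31–12.
  Glendale vs Fairview: Glendale wins 43–0.
  Kenton vs Brookfield: Kenton wins 35–8.
  Kenton vs Irvine: Kenton wins 35–8.
  Kenton vs Fairview: Fairview wins 31–12.
  Brookfield vs Irvine: Brookfield wins 30–13.
  Brookfield vs Fairview: Fairview wins 23–20.
  Irvine vs Fairview: Fairview wins 23–20.
Copeland scores (wins − losses):
  Glendale: 4 − 0 = 4
  Kenton: 2 − 2 = 0
  Brookfield: 1 − 3 = -2
  Irvine: 0 − 4 = -4
  Fairview: 3 − 1 = 2
Glendale has the best Copeland score.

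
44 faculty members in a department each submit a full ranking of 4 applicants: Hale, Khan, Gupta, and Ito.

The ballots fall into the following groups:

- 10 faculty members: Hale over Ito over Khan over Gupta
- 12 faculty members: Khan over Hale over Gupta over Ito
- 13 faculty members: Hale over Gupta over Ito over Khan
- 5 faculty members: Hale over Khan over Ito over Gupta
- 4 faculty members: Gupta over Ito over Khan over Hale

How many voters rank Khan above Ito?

17

Ballots ranking Khan above Ito: 12+5 = 17.
Ballots ranking Ito above Khan: 10+13+4 = 27.
So 17 of 44 voters prefer Khan to Ito.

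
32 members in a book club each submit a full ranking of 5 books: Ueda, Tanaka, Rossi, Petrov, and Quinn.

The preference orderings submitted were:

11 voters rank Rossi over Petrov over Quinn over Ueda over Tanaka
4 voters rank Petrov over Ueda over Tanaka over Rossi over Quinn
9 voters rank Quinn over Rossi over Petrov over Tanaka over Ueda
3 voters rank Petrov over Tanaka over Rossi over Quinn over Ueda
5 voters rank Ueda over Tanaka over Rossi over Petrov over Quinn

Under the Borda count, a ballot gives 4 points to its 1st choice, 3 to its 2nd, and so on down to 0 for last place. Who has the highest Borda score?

Rossi

Borda scores:
  Ueda: 11·1 + 4·3 + 9·0 + 3·0 + 5·4 = 43
  Tanaka: 11·0 + 4·2 + 9·1 + 3·3 + 5·3 = 41
  Rossi: 11·4 + 4·1 + 9·3 + 3·2 + 5·2 = 91
  Petrov: 11·3 + 4·4 + 9·2 + 3·4 + 5·1 = 84
  Quinn: 11·2 + 4·0 + 9·4 + 3·1 + 5·0 = 61
Rossi has the highest total.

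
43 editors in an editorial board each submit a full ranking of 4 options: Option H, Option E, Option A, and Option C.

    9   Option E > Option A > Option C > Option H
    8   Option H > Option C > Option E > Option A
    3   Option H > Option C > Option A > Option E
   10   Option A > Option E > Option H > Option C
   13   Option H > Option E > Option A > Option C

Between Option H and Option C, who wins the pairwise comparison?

Ballots ranking Option H above Option C: 8+3+10+13 = 34.
Ballots ranking Option C above Option H: 9.
Option H wins the head-to-head, 34–9.

Option H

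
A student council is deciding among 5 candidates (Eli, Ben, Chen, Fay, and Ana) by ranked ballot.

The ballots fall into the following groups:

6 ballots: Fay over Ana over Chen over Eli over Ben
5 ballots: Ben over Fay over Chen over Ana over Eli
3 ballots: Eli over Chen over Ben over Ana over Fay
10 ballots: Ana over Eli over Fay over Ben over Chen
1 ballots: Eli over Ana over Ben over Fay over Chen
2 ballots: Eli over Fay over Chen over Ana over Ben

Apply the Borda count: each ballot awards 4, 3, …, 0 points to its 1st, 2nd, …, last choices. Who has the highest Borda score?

Ana

Borda scores:
  Eli: 6·1 + 5·0 + 3·4 + 10·3 + 4 + 2·4 = 60
  Ben: 6·0 + 5·4 + 3·2 + 10·1 + 2 + 2·0 = 38
  Chen: 6·2 + 5·2 + 3·3 + 10·0 + 0 + 2·2 = 35
  Fay: 6·4 + 5·3 + 3·0 + 10·2 + 1 + 2·3 = 66
  Ana: 6·3 + 5·1 + 3·1 + 10·4 + 3 + 2·1 = 71
Ana has the highest total.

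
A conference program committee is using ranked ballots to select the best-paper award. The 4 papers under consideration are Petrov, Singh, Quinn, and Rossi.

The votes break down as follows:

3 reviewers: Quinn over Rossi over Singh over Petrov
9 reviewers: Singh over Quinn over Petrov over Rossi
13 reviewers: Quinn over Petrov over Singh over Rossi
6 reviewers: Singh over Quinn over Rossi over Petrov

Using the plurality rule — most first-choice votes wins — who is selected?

Quinn

First-place vote totals:
  Petrov: 0
  Singh: 15
  Quinn: 16
  Rossi: 0
Quinn has the most first-place votes.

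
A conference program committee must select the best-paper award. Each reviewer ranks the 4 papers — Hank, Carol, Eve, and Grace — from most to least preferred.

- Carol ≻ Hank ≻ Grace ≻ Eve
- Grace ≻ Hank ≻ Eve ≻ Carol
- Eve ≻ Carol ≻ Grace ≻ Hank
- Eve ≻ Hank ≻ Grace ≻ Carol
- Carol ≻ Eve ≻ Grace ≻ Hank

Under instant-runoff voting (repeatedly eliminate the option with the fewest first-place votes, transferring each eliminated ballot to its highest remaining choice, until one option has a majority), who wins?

Eve

Round 1: Carol 2, Eve 2, Grace 1, Hank 0. Hank has the fewest and is eliminated.
Round 2: Carol 2, Eve 2, Grace 1. Grace has the fewest and is eliminated.
Round 3: Eve 3, Carol 2. Eve has a majority.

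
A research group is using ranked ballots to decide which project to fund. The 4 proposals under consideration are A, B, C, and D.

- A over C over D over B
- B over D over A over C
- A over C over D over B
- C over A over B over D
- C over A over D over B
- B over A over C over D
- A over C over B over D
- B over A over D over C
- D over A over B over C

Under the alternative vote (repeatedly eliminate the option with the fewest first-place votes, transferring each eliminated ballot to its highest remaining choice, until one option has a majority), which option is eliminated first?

Round 1: A 3, B 3, C 2, D 1. D has the fewest and is eliminated.
Round 2: A 4, B 3, C 2. C has the fewest and is eliminated.
Round 3: A 6, B 3. A has a majority.

D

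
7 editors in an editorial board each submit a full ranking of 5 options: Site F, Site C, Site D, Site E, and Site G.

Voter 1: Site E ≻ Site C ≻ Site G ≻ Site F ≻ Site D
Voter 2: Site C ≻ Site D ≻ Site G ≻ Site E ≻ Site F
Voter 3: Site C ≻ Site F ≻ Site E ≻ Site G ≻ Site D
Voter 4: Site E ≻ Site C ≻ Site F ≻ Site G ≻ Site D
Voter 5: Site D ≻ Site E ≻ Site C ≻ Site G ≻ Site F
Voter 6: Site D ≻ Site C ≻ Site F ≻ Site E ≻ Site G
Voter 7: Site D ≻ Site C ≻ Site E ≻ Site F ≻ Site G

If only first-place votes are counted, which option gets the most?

First-place vote totals:
  Site F: 0
  Site C: 2
  Site D: 3
  Site E: 2
  Site G: 0
Site D has the most first-place votes.

Site D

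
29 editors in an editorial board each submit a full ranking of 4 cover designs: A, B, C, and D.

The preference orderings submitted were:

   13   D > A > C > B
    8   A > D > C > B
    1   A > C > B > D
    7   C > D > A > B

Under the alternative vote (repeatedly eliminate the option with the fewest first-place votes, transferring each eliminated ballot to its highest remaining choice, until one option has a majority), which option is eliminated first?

Round 1: D 13, A 9, C 7, B 0. B has the fewest and is eliminated.
Round 2: D 13, A 9, C 7. C has the fewest and is eliminated.
Round 3: D 20, A 9. D has a majority.

B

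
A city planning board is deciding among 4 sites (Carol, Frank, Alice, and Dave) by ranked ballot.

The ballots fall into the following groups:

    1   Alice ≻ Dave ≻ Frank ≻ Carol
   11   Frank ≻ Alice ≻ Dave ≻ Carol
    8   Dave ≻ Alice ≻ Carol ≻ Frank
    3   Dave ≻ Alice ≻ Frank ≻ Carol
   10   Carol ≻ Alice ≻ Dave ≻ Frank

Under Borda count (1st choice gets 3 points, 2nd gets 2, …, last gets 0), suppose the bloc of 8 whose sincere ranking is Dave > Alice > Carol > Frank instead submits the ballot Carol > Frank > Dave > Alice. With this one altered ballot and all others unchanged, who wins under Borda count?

Carol

Borda totals with the altered ballot: Carol 54, Frank 53, Alice 51, Dave 40.
The switch changes the winner from Alice to Carol.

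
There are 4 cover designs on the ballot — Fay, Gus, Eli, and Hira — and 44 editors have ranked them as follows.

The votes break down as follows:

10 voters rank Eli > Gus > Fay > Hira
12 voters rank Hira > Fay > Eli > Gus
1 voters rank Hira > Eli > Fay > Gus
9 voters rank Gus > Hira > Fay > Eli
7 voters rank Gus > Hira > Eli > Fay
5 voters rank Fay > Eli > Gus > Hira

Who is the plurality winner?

First-place vote totals:
  Fay: 5
  Gus: 16
  Eli: 10
  Hira: 13
Gus has the most first-place votes.

Gus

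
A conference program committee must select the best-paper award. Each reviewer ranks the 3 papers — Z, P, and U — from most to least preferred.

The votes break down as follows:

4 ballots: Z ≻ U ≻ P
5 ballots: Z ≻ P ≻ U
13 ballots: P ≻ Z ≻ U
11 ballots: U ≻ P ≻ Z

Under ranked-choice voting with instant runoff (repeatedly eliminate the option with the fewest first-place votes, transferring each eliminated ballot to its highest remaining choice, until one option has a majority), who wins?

P

Round 1: P 13, U 11, Z 9. Z has the fewest and is eliminated.
Round 2: P 18, U 15. P has a majority.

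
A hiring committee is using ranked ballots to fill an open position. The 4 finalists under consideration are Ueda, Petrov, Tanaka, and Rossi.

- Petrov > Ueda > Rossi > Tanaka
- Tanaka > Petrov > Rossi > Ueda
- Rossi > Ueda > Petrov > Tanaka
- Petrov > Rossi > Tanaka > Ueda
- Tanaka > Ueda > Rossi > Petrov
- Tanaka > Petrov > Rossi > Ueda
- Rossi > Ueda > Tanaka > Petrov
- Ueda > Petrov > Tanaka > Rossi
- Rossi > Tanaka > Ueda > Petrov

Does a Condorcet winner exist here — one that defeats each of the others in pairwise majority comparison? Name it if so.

None — there is no Condorcet winner

Head-to-head results (9 voters total):
Ueda vs Petrov: Ueda wins 5–4.
Ueda vs Tanaka: Tanaka wins 5–4.
Ueda vs Rossi: Rossi wins 6–3.
Petrov vs Tanaka: Tanaka wins 5–4.
Petrov vs Rossi: Petrov wins 5–4.
Tanaka vs Rossi: Rossi wins 5–4.
No candidate beats all others: Ueda beats Petrov beats Rossi beats Ueda, a majority cycle.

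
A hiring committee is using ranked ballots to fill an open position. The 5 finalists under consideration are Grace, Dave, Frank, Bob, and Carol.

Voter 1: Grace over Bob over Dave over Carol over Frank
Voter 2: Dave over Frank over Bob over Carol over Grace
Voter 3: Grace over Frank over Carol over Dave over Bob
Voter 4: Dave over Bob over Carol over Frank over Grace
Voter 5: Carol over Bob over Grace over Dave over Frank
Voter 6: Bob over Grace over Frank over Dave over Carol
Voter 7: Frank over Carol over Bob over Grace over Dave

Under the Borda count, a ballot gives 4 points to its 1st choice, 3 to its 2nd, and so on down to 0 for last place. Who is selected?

Bob

Borda scores:
  Grace: 4 + 0 + 4 + 0 + 2 + 3 + 1 = 14
  Dave: 2 + 4 + 1 + 4 + 1 + 1 + 0 = 13
  Frank: 0 + 3 + 3 + 1 + 0 + 2 + 4 = 13
  Bob: 3 + 2 + 0 + 3 + 3 + 4 + 2 = 17
  Carol: 1 + 1 + 2 + 2 + 4 + 0 + 3 = 13
Bob has the highest total.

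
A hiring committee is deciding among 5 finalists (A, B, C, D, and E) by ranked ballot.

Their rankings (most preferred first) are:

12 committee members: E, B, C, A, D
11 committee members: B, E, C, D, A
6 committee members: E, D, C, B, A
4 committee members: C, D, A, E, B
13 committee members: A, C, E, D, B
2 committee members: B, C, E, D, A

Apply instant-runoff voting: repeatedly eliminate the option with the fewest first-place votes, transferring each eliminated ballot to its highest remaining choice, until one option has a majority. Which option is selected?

E

Round 1: E 18, A 13, B 13, C 4, D 0. D has the fewest and is eliminated.
Round 2: E 18, A 13, B 13, C 4. C has the fewest and is eliminated.
Round 3: E 18, A 17, B 13. B has the fewest and is eliminated.
Round 4: E 31, A 17. E has a majority.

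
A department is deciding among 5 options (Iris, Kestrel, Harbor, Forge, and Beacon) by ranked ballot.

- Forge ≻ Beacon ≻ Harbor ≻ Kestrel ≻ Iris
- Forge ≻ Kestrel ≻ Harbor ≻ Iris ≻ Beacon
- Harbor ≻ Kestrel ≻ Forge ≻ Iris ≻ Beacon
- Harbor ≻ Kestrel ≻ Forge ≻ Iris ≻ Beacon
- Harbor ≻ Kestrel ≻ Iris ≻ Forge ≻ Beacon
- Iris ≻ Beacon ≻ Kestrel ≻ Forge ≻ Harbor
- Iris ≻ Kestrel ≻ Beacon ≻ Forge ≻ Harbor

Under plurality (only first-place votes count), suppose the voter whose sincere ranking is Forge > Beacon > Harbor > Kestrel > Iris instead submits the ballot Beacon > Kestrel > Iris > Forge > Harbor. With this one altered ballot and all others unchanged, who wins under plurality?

First-place totals with the altered ballot: Iris 2, Kestrel 0, Harbor 3, Forge 1, Beacon 1.
The winner is unchanged: still Harbor.

Harbor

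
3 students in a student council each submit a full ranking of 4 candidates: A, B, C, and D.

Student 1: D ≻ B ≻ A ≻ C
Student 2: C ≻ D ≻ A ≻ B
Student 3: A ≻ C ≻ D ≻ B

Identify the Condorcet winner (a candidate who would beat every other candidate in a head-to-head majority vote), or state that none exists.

Head-to-head results (3 voters total):
A vs B: A wins 2–1.
A vs C: A wins 2–1.
A vs D: D wins 2–1.
B vs C: C wins 2–1.
B vs D: D wins 3–0.
C vs D: C wins 2–1.
No candidate beats all others: A beats C beats D beats A, a majority cycle.

None — there is no Condorcet winner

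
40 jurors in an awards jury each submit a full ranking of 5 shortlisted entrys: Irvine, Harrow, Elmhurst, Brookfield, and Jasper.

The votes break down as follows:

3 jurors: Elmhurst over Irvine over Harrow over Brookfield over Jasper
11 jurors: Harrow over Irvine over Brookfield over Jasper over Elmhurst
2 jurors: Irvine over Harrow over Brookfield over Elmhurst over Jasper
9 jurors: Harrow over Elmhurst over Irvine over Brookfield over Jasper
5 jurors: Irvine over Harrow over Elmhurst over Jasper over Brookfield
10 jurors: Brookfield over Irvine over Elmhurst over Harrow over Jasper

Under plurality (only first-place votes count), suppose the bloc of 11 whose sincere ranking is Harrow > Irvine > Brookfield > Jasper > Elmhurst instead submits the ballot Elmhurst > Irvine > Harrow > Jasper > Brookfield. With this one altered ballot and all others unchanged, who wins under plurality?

Elmhurst

First-place totals with the altered ballot: Irvine 7, Harrow 9, Elmhurst 14, Brookfield 10, Jasper 0.
The switch changes the winner from Harrow to Elmhurst.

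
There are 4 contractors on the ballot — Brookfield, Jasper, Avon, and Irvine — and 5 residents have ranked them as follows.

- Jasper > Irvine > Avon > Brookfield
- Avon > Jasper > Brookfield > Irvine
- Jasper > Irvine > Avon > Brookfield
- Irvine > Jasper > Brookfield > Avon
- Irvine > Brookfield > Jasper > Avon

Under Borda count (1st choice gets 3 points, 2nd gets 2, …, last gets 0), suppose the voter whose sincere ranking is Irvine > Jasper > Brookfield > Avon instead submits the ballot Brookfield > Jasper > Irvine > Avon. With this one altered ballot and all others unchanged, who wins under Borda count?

Borda totals with the altered ballot: Brookfield 6, Jasper 11, Avon 5, Irvine 8.
The winner is unchanged: still Jasper.

Jasper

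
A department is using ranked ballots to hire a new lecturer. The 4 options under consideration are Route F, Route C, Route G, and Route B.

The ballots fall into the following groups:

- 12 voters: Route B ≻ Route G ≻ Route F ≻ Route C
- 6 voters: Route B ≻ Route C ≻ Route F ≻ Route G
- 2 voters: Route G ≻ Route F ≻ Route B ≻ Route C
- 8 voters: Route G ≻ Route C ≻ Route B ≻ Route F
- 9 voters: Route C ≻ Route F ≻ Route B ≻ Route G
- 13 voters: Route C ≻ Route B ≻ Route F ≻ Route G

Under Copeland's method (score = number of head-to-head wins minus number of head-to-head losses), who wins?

Route C

Pairwise results:
  Route F vs Route C: Route C wins 36–14.
  Route F vs Route G: Route F wins 28–22.
  Route F vs Route B: Route B wins 39–11.
  Route C vs Route G: Route C wins 28–22.
  Route C vs Route B: Route C wins 30–20.
  Route G vs Route B: Route B wins 40–10.
Copeland scores (wins − losses):
  Route F: 1 − 2 = -1
  Route C: 3 − 0 = 3
  Route G: 0 − 3 = -3
  Route B: 2 − 1 = 1
Route C has the best Copeland score.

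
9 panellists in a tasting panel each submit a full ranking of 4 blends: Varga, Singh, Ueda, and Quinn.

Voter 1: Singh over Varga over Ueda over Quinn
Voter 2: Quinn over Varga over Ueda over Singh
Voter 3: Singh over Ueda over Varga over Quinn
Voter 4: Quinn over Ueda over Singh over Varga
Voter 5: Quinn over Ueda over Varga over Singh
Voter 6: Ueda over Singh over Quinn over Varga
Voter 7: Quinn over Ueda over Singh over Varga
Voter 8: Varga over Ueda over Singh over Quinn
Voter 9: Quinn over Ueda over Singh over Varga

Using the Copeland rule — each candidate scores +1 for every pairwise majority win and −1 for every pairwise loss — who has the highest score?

Pairwise results:
  Varga vs Singh: Singh wins 6–3.
  Varga vs Ueda: Ueda wins 6–3.
  Varga vs Quinn: Quinn wins 6–3.
  Singh vs Ueda: Ueda wins 7–2.
  Singh vs Quinn: Quinn wins 5–4.
  Ueda vs Quinn: Quinn wins 5–4.
Copeland scores (wins − losses):
  Varga: 0 − 3 = -3
  Singh: 1 − 2 = -1
  Ueda: 2 − 1 = 1
  Quinn: 3 − 0 = 3
Quinn has the best Copeland score.

Quinn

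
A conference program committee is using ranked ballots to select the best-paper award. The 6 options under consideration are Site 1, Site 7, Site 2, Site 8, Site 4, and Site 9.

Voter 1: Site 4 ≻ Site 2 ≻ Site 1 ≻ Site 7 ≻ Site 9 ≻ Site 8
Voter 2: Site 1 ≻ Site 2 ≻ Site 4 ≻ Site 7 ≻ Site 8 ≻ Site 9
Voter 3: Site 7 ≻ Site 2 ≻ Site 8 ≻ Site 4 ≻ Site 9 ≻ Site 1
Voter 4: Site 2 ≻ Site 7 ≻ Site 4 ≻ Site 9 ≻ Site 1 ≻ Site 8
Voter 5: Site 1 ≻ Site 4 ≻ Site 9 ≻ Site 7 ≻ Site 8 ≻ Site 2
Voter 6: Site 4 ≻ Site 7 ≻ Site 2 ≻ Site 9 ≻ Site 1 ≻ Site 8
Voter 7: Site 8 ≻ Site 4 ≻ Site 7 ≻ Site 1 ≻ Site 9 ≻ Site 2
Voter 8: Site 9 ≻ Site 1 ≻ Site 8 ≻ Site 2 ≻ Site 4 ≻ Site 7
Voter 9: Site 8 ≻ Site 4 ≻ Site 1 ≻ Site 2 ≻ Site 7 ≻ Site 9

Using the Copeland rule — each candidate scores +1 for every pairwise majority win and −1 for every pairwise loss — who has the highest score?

Site 4

Pairwise results:
  Site 1 vs Site 7: Site 1 wins 5–4.
  Site 1 vs Site 2: Site 1 wins 5–4.
  Site 1 vs Site 8: Site 1 wins 6–3.
  Site 1 vs Site 4: Site 4 wins 6–3.
  Site 1 vs Site 9: Site 1 wins 5–4.
  Site 7 vs Site 2: Site 2 wins 5–4.
  Site 7 vs Site 8: Site 7 wins 6–3.
  Site 7 vs Site 4: Site 4 wins 7–2.
  Site 7 vs Site 9: Site 7 wins 7–2.
  Site 2 vs Site 8: Site 2 wins 5–4.
  Site 2 vs Site 4: Site 4 wins 5–4.
  Site 2 vs Site 9: Site 2 wins 6–3.
  Site 8 vs Site 4: Site 4 wins 5–4.
  Site 8 vs Site 9: Site 9 wins 5–4.
  Site 4 vs Site 9: Site 4 wins 8–1.
Copeland scores (wins − losses):
  Site 1: 4 − 1 = 3
  Site 7: 2 − 3 = -1
  Site 2: 3 − 2 = 1
  Site 8: 0 − 5 = -5
  Site 4: 5 − 0 = 5
  Site 9: 1 − 4 = -3
Site 4 has the best Copeland score.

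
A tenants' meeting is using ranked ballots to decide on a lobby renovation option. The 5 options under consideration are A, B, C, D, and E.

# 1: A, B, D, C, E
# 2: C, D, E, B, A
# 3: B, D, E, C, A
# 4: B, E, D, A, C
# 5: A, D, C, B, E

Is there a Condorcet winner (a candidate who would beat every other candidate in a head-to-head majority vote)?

Head-to-head results (5 voters total):
A vs B: B wins 3–2.
A vs C: A wins 3–2.
A vs D: D wins 3–2.
A vs E: E wins 3–2.
B vs C: B wins 3–2.
B vs D: B wins 3–2.
B vs E: B wins 4–1.
C vs D: D wins 4–1.
C vs E: C wins 3–2.
D vs E: D wins 4–1.
B beats each rival — A (3–2), C (3–2), D (3–2), E (4–1) — so B is the Condorcet winner.

Yes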